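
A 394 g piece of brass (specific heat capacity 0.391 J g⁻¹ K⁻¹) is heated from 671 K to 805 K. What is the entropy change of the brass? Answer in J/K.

ΔS = 28 J/K

ΔS = ∫dQ_rev/T = m c ln(T₂/T₁) = 394 × 0.391 × ln(805/671) = 28 J/K.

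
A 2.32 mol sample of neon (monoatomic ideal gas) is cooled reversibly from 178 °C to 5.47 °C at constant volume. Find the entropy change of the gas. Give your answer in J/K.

ΔS = -13.9 J/K

In kelvin: T₁ = 451.15 K, T₂ = 278.62 K. At constant volume, ΔS = nC_V ln(T₂/T₁) with C_V = 3R/2 = 12.47 J mol⁻¹ K⁻¹.
ΔS = 2.32 × 12.47 × ln(278.62/451.15) = -13.9 J/K.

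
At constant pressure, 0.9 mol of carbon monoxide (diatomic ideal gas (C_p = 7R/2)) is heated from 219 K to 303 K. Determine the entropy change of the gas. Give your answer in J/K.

ΔS = 8.5 J/K

At constant pressure, ΔS = nC_p ln(T₂/T₁) with C_p = 7R/2 = 29.1 J mol⁻¹ K⁻¹.
ΔS = 0.9 × 29.1 × ln(303/219) = 8.5 J/K.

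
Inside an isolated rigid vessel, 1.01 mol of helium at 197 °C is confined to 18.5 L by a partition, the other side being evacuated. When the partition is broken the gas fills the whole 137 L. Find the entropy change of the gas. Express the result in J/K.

ΔS_gas = 16.8 J/K

No heat is exchanged and no work is done, so the ideal-gas temperature stays constant.
Entropy is a state function; using a reversible isothermal path, ΔS_gas = nR ln(V₂/V₁) = 1.01 × 8.314 × ln(137/18.5) = 16.8 J/K.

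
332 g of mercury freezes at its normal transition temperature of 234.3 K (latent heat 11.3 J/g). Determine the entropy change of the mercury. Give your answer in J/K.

Heat released by the substance: Q = −mL = −332 × 11.3 = −3751.6 J.
At constant T, ΔS = Q_rev/T = −3751.6 / 234.3 = -16 J/K.

ΔS = -16 J/K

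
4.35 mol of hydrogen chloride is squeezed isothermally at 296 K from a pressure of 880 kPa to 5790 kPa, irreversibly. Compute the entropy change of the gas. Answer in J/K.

Entropy is a state function, so ΔS_gas depends only on the end states.
For an isothermal ideal gas ΔS_gas = nR ln(P₁/P₂) = 4.35 × 8.314 × ln(880/5790) = -68.1 J/K.

ΔS_gas = -68.1 J/K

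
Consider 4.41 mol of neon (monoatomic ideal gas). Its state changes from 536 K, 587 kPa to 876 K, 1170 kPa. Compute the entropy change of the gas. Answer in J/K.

ΔS = nC_p ln(T₂/T₁) − nR ln(P₂/P₁), with C_p = 5R/2 = 20.79 J mol⁻¹ K⁻¹ for a monoatomic ideal gas.
ΔS = 4.41 × [20.79 × ln(876/536) − 8.314 × ln(1170/587)] = 19.7 J/K.

ΔS = 19.7 J/K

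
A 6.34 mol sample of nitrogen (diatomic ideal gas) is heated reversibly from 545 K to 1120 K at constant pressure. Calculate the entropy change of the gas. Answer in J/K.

ΔS = 133 J/K

At constant pressure, ΔS = nC_p ln(T₂/T₁) with C_p = 7R/2 = 29.1 J mol⁻¹ K⁻¹.
ΔS = 6.34 × 29.1 × ln(1120/545) = 133 J/K.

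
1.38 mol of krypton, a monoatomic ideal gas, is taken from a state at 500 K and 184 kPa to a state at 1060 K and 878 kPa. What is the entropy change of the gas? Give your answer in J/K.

ΔS = 3.62 J/K

ΔS = nC_p ln(T₂/T₁) − nR ln(P₂/P₁), with C_p = 5R/2 = 20.79 J mol⁻¹ K⁻¹ for a monoatomic ideal gas.
ΔS = 1.38 × [20.79 × ln(1060/500) − 8.314 × ln(878/184)] = 3.62 J/K.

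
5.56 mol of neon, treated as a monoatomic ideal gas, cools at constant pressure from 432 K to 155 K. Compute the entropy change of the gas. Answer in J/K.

ΔS = -118 J/K

At constant pressure, ΔS = nC_p ln(T₂/T₁) with C_p = 5R/2 = 20.79 J mol⁻¹ K⁻¹.
ΔS = 5.56 × 20.79 × ln(155/432) = -118 J/K.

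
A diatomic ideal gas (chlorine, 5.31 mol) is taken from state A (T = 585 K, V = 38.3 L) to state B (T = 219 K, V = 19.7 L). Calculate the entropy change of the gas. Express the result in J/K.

Entropy is a state function: ΔS = nC_V ln(T₂/T₁) + nR ln(V₂/V₁), with C_V = 5R/2 = 20.79 J mol⁻¹ K⁻¹ for a diatomic ideal gas.
ΔS = 5.31 × [20.79 × ln(219/585) + 8.314 × ln(19.7/38.3)] = -138 J/K.

ΔS = -138 J/K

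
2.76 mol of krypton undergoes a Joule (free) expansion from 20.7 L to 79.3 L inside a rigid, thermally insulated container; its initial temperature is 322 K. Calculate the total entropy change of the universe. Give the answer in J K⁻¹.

No heat is exchanged and no work is done, so the ideal-gas temperature stays constant.
Entropy is a state function; using a reversible isothermal path, ΔS_gas = nR ln(V₂/V₁) = 2.76 × 8.314 × ln(79.3/20.7) = 30.8 J/K.
The insulated surroundings exchange no heat, so ΔS_surr = 0 and ΔS_universe = ΔS_gas.

ΔS_universe = 30.8 J/K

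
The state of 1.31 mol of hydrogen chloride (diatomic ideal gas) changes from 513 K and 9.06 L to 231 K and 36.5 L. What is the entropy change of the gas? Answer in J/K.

ΔS = -6.55 J/K

Entropy is a state function: ΔS = nC_V ln(T₂/T₁) + nR ln(V₂/V₁), with C_V = 5R/2 = 20.79 J mol⁻¹ K⁻¹ for a diatomic ideal gas.
ΔS = 1.31 × [20.79 × ln(231/513) + 8.314 × ln(36.5/9.06)] = -6.55 J/K.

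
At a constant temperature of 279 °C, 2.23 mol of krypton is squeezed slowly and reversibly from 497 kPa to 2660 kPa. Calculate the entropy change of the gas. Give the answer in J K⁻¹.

For an isothermal ideal gas ΔS_gas = nR ln(P₁/P₂) = 2.23 × 8.314 × ln(497/2660) = -31.1 J/K.

ΔS_gas = -31.1 J/K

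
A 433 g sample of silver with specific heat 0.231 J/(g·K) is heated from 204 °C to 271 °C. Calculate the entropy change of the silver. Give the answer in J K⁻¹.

In kelvin: T₁ = 477.15 K, T₂ = 544.15 K. ΔS = ∫dQ_rev/T = m c ln(T₂/T₁) = 433 × 0.231 × ln(544.15/477.15) = 13.1 J/K.

ΔS = 13.1 J/K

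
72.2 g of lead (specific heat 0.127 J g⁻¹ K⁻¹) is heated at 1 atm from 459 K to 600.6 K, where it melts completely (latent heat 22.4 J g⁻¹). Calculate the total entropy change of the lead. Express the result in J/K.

Warming step: ΔS₁ = m c ln(T_tr/T_i) = 72.2 × 0.127 × ln(600.6/459) = 2.465 J/K.
Phase change: ΔS₂ = +mL/T_tr = 72.2 × 22.4 / 600.6 = 2.693 J/K.
ΔS_total = (2.465) + (2.693) = 5.16 J/K.

ΔS = 5.16 J/K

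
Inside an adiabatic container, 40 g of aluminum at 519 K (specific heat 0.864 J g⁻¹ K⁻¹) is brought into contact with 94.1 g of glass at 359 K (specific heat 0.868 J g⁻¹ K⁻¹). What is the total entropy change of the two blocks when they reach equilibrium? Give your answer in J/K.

ΔS_total = 1.73 J/K

Energy balance: T_f = (m₁c₁T₁ + m₂c₂T₂)/(m₁c₁ + m₂c₂) = 406.57 K.
ΔS₁ = m₁c₁ ln(T_f/T₁) = 34.56 × ln(406.57/519) = -8.4377 J/K.
ΔS₂ = m₂c₂ ln(T_f/T₂) = 81.6788 × ln(406.57/359) = 10.164 J/K.
ΔS_total = -8.4377 + 10.164 = 1.73 J/K.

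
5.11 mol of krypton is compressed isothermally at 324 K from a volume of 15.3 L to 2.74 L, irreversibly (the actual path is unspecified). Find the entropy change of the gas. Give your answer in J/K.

Entropy is a state function, so ΔS_gas depends only on the end states.
For an isothermal ideal gas ΔS_gas = nR ln(V₂/V₁) = 5.11 × 8.314 × ln(2.74/15.3) = -73.1 J/K.

ΔS_gas = -73.1 J/K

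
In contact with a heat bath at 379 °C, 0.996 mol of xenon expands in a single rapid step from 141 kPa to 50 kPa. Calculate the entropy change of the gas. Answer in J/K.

ΔS_gas = 8.58 J/K

Entropy is a state function, so ΔS_gas depends only on the end states.
For an isothermal ideal gas ΔS_gas = nR ln(P₁/P₂) = 0.996 × 8.314 × ln(141/50) = 8.58 J/K.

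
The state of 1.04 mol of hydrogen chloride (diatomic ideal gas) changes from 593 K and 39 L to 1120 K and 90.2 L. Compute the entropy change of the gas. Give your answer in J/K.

Entropy is a state function: ΔS = nC_V ln(T₂/T₁) + nR ln(V₂/V₁), with C_V = 5R/2 = 20.79 J mol⁻¹ K⁻¹ for a diatomic ideal gas.
ΔS = 1.04 × [20.79 × ln(1120/593) + 8.314 × ln(90.2/39)] = 21 J/K.

ΔS = 21 J/K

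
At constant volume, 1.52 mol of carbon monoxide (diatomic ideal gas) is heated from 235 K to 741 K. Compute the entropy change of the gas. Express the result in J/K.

ΔS = 36.3 J/K

At constant volume, ΔS = nC_V ln(T₂/T₁) with C_V = 5R/2 = 20.79 J mol⁻¹ K⁻¹.
ΔS = 1.52 × 20.79 × ln(741/235) = 36.3 J/K.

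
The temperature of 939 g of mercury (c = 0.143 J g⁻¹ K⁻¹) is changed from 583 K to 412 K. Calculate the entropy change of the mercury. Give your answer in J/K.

ΔS = ∫dQ_rev/T = m c ln(T₂/T₁) = 939 × 0.143 × ln(412/583) = -46.6 J/K.

ΔS = -46.6 J/K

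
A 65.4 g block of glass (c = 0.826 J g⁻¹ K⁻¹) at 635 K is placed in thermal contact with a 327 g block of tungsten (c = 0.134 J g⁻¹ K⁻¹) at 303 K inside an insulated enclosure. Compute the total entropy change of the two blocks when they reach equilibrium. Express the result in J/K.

ΔS_total = 6.32 J/K

Energy balance: T_f = (m₁c₁T₁ + m₂c₂T₂)/(m₁c₁ + m₂c₂) = 486.31 K.
ΔS₁ = m₁c₁ ln(T_f/T₁) = 54.0204 × ln(486.31/635) = -14.41 J/K.
ΔS₂ = m₂c₂ ln(T_f/T₂) = 43.818 × ln(486.31/303) = 20.73 J/K.
ΔS_total = -14.41 + 20.73 = 6.32 J/K.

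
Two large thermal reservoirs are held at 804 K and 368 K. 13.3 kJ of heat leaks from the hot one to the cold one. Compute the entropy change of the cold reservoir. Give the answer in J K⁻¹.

The cold reservoir gains heat Q, so ΔS_cold = +Q/T_C = 13300/368 = 36.1 J/K.

ΔS_cold = 36.1 J/K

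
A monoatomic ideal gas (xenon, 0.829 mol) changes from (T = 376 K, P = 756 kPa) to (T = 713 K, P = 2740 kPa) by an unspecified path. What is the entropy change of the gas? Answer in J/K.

ΔS = nC_p ln(T₂/T₁) − nR ln(P₂/P₁), with C_p = 5R/2 = 20.79 J mol⁻¹ K⁻¹ for a monoatomic ideal gas.
ΔS = 0.829 × [20.79 × ln(713/376) − 8.314 × ln(2740/756)] = 2.15 J/K.

ΔS = 2.15 J/K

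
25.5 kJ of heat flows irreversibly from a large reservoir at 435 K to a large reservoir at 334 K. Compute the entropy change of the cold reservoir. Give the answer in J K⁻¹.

The cold reservoir gains heat Q, so ΔS_cold = +Q/T_C = 25500/334 = 76.3 J/K.

ΔS_cold = 76.3 J/K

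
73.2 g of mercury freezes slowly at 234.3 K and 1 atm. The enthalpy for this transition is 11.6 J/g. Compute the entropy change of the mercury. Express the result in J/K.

Heat released by the substance: Q = −mL = −73.2 × 11.6 = −849.12 J.
At constant T, ΔS = Q_rev/T = −849.12 / 234.3 = -3.62 J/K.

ΔS = -3.62 J/K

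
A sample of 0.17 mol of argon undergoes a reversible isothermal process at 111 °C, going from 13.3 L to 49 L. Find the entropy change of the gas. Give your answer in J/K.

ΔS_gas = 1.84 J/K

For an isothermal ideal gas ΔS_gas = nR ln(V₂/V₁) = 0.17 × 8.314 × ln(49/13.3) = 1.84 J/K.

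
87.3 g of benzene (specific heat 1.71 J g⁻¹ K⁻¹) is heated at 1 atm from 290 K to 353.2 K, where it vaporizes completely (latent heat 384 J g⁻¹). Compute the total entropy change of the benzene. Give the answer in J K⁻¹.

Warming step: ΔS₁ = m c ln(T_tr/T_i) = 87.3 × 1.71 × ln(353.2/290) = 29.43 J/K.
Phase change: ΔS₂ = +mL/T_tr = 87.3 × 384 / 353.2 = 94.91 J/K.
ΔS_total = (29.43) + (94.91) = 124 J/K.

ΔS = 124 J/K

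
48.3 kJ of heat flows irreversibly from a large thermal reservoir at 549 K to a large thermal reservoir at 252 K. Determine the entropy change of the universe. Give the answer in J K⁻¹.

ΔS_hot = −Q/T_H = −48300/549 = -87.98 J/K and ΔS_cold = +Q/T_C = 48300/252 = 191.7 J/K.
ΔS_total = -87.98 + 191.7 = 104 J/K, positive as the second law requires.

ΔS_total = 104 J/K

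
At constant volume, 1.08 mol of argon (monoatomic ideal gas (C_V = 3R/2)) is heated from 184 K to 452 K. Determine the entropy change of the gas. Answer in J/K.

ΔS = 12.1 J/K

At constant volume, ΔS = nC_V ln(T₂/T₁) with C_V = 3R/2 = 12.47 J mol⁻¹ K⁻¹.
ΔS = 1.08 × 12.47 × ln(452/184) = 12.1 J/K.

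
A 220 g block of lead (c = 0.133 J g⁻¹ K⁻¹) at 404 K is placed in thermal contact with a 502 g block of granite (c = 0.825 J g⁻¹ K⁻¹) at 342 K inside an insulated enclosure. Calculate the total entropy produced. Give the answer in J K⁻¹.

ΔS_total = 0.398 J/K

Energy balance: T_f = (m₁c₁T₁ + m₂c₂T₂)/(m₁c₁ + m₂c₂) = 346.09 K.
ΔS₁ = m₁c₁ ln(T_f/T₁) = 29.26 × ln(346.09/404) = -4.527 J/K.
ΔS₂ = m₂c₂ ln(T_f/T₂) = 414.15 × ln(346.09/342) = 4.925 J/K.
ΔS_total = -4.527 + 4.925 = 0.398 J/K.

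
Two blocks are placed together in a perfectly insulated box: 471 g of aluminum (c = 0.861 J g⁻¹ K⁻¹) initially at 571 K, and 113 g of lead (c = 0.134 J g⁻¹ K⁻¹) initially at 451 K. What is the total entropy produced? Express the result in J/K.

ΔS_total = 0.378 J/K

Energy balance: T_f = (m₁c₁T₁ + m₂c₂T₂)/(m₁c₁ + m₂c₂) = 566.68 K.
ΔS₁ = m₁c₁ ln(T_f/T₁) = 405.531 × ln(566.68/571) = -3.079 J/K.
ΔS₂ = m₂c₂ ln(T_f/T₂) = 15.142 × ln(566.68/451) = 3.457 J/K.
ΔS_total = -3.079 + 3.457 = 0.378 J/K.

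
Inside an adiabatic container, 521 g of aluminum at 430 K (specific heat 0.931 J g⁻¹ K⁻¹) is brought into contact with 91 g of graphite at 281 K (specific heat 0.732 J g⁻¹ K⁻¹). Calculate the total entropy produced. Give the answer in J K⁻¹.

ΔS_total = 4.76 J/K

Energy balance: T_f = (m₁c₁T₁ + m₂c₂T₂)/(m₁c₁ + m₂c₂) = 412.01 K.
ΔS₁ = m₁c₁ ln(T_f/T₁) = 485.051 × ln(412.01/430) = -20.73 J/K.
ΔS₂ = m₂c₂ ln(T_f/T₂) = 66.612 × ln(412.01/281) = 25.49 J/K.
ΔS_total = -20.73 + 25.49 = 4.76 J/K.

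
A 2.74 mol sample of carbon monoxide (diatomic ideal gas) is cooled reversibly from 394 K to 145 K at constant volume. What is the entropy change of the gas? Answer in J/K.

At constant volume, ΔS = nC_V ln(T₂/T₁) with C_V = 5R/2 = 20.79 J mol⁻¹ K⁻¹.
ΔS = 2.74 × 20.79 × ln(145/394) = -56.9 J/K.

ΔS = -56.9 J/K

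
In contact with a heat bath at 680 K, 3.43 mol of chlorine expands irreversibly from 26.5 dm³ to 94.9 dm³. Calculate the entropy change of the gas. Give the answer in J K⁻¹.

Entropy is a state function, so ΔS_gas depends only on the end states.
For an isothermal ideal gas ΔS_gas = nR ln(V₂/V₁) = 3.43 × 8.314 × ln(94.9/26.5) = 36.4 J/K.

ΔS_gas = 36.4 J/K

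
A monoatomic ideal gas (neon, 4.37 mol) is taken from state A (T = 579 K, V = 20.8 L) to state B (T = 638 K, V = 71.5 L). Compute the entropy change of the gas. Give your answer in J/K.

ΔS = 50.1 J/K

Entropy is a state function: ΔS = nC_V ln(T₂/T₁) + nR ln(V₂/V₁), with C_V = 3R/2 = 12.47 J mol⁻¹ K⁻¹ for a monoatomic ideal gas.
ΔS = 4.37 × [12.47 × ln(638/579) + 8.314 × ln(71.5/20.8)] = 50.1 J/K.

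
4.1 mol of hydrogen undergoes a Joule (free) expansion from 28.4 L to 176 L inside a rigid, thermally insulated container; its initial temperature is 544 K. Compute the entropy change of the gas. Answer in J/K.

For an ideal gas in free expansion Q = 0 and W = 0, so T is unchanged.
Entropy is a state function; using a reversible isothermal path, ΔS_gas = nR ln(V₂/V₁) = 4.1 × 8.314 × ln(176/28.4) = 62.2 J/K.

ΔS_gas = 62.2 J/K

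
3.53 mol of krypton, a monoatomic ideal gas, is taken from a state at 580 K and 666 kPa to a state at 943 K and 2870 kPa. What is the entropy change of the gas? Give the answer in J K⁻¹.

ΔS = nC_p ln(T₂/T₁) − nR ln(P₂/P₁), with C_p = 5R/2 = 20.79 J mol⁻¹ K⁻¹ for a monoatomic ideal gas.
ΔS = 3.53 × [20.79 × ln(943/580) − 8.314 × ln(2870/666)] = -7.21 J/K.

ΔS = -7.21 J/K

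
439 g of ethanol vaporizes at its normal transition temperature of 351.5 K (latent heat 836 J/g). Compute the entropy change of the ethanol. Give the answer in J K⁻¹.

Heat absorbed by the substance: Q = mL = 439 × 836 = 367004 J.
At constant T, ΔS = Q_rev/T = 367004 / 351.5 = 1040 J/K.

ΔS = 1040 J/K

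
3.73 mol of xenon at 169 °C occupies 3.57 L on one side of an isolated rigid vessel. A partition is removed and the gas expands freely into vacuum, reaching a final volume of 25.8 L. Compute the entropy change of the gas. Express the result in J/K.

No heat is exchanged and no work is done, so the ideal-gas temperature stays constant.
Entropy is a state function; using a reversible isothermal path, ΔS_gas = nR ln(V₂/V₁) = 3.73 × 8.314 × ln(25.8/3.57) = 61.3 J/K.

ΔS_gas = 61.3 J/K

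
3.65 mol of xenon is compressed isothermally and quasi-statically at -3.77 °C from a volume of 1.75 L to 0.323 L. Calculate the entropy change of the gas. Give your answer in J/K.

For an isothermal ideal gas ΔS_gas = nR ln(V₂/V₁) = 3.65 × 8.314 × ln(0.323/1.75) = -51.3 J/K.

ΔS_gas = -51.3 J/K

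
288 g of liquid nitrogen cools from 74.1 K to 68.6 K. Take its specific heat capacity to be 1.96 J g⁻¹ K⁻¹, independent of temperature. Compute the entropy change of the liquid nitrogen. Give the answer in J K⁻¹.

ΔS = ∫dQ_rev/T = m c ln(T₂/T₁) = 288 × 1.96 × ln(68.6/74.1) = -43.5 J/K.

ΔS = -43.5 J/K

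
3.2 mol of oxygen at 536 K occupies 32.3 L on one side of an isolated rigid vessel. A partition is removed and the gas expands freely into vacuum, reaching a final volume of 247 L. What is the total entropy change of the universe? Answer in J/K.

ΔS_universe = 54.1 J/K

For an ideal gas in free expansion Q = 0 and W = 0, so T is unchanged.
Entropy is a state function; using a reversible isothermal path, ΔS_gas = nR ln(V₂/V₁) = 3.2 × 8.314 × ln(247/32.3) = 54.1 J/K.
The insulated surroundings exchange no heat, so ΔS_surr = 0 and ΔS_universe = ΔS_gas.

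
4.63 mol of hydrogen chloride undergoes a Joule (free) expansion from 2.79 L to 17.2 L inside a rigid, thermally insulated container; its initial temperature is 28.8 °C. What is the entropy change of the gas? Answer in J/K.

No heat is exchanged and no work is done, so the ideal-gas temperature stays constant.
Entropy is a state function; using a reversible isothermal path, ΔS_gas = nR ln(V₂/V₁) = 4.63 × 8.314 × ln(17.2/2.79) = 70 J/K.

ΔS_gas = 70 J/K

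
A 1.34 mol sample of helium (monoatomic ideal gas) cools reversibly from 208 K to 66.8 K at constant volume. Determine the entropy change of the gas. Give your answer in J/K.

ΔS = -19 J/K

At constant volume, ΔS = nC_V ln(T₂/T₁) with C_V = 3R/2 = 12.47 J mol⁻¹ K⁻¹.
ΔS = 1.34 × 12.47 × ln(66.8/208) = -19 J/K.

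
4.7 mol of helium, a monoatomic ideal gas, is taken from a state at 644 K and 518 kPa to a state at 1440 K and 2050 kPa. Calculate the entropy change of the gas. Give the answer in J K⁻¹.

ΔS = 24.9 J/K

ΔS = nC_p ln(T₂/T₁) − nR ln(P₂/P₁), with C_p = 5R/2 = 20.79 J mol⁻¹ K⁻¹ for a monoatomic ideal gas.
ΔS = 4.7 × [20.79 × ln(1440/644) − 8.314 × ln(2050/518)] = 24.9 J/K.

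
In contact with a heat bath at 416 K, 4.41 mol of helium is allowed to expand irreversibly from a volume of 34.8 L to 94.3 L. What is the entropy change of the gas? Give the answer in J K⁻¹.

ΔS_gas = 36.5 J/K

Entropy is a state function, so ΔS_gas depends only on the end states.
For an isothermal ideal gas ΔS_gas = nR ln(V₂/V₁) = 4.41 × 8.314 × ln(94.3/34.8) = 36.5 J/K.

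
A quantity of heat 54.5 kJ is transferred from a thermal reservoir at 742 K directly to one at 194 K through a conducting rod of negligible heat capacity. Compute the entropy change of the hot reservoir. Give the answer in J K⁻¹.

ΔS_hot = -73.5 J/K

The hot reservoir loses heat Q, so ΔS_hot = −Q/T_H = −54500/742 = -73.5 J/K.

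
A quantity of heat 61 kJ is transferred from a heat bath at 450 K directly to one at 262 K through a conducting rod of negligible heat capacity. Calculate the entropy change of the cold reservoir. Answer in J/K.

The cold reservoir gains heat Q, so ΔS_cold = +Q/T_C = 61000/262 = 233 J/K.

ΔS_cold = 233 J/K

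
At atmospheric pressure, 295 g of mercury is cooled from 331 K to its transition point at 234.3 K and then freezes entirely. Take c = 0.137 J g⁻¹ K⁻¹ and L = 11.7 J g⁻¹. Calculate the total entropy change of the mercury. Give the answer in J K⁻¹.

ΔS = -28.7 J/K

Cooling step: ΔS₁ = m c ln(T_tr/T_i) = 295 × 0.137 × ln(234.3/331) = -13.96 J/K.
Phase change: ΔS₂ = −mL/T_tr = −295 × 11.7 / 234.3 = -14.73 J/K.
ΔS_total = (-13.96) + (-14.73) = -28.7 J/K.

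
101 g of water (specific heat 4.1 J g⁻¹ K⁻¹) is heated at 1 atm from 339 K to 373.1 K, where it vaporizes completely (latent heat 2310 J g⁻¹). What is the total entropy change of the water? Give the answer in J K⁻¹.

ΔS = 665 J/K

Warming step: ΔS₁ = m c ln(T_tr/T_i) = 101 × 4.1 × ln(373.1/339) = 39.69 J/K.
Phase change: ΔS₂ = +mL/T_tr = 101 × 2310 / 373.1 = 625.3 J/K.
ΔS_total = (39.69) + (625.3) = 665 J/K.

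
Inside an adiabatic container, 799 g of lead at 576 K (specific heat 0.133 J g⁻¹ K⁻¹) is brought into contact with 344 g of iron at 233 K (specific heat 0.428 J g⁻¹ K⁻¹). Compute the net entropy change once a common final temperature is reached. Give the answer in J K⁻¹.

Energy balance: T_f = (m₁c₁T₁ + m₂c₂T₂)/(m₁c₁ + m₂c₂) = 376.79 K.
ΔS₁ = m₁c₁ ln(T_f/T₁) = 106.267 × ln(376.79/576) = -45.1 J/K.
ΔS₂ = m₂c₂ ln(T_f/T₂) = 147.232 × ln(376.79/233) = 70.77 J/K.
ΔS_total = -45.1 + 70.77 = 25.7 J/K.

ΔS_total = 25.7 J/K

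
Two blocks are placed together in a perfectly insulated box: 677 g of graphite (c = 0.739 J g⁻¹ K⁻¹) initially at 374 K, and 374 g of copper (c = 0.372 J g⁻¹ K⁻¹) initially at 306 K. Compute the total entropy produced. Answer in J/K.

Energy balance: T_f = (m₁c₁T₁ + m₂c₂T₂)/(m₁c₁ + m₂c₂) = 359.2 K.
ΔS₁ = m₁c₁ ln(T_f/T₁) = 500.303 × ln(359.2/374) = -20.19 J/K.
ΔS₂ = m₂c₂ ln(T_f/T₂) = 139.128 × ln(359.2/306) = 22.3 J/K.
ΔS_total = -20.19 + 22.3 = 2.11 J/K.

ΔS_total = 2.11 J/K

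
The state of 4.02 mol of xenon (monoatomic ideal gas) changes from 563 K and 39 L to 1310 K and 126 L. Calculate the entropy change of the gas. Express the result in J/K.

Entropy is a state function: ΔS = nC_V ln(T₂/T₁) + nR ln(V₂/V₁), with C_V = 3R/2 = 12.47 J mol⁻¹ K⁻¹ for a monoatomic ideal gas.
ΔS = 4.02 × [12.47 × ln(1310/563) + 8.314 × ln(126/39)] = 81.5 J/K.

ΔS = 81.5 J/K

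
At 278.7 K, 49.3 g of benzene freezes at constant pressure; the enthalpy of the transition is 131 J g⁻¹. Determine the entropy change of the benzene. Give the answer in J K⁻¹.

Heat released by the substance: Q = −mL = −49.3 × 131 = −6458.3 J.
At constant T, ΔS = Q_rev/T = −6458.3 / 278.7 = -23.2 J/K.

ΔS = -23.2 J/K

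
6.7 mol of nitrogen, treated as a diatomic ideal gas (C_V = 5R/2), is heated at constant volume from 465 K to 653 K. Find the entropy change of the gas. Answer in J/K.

At constant volume, ΔS = nC_V ln(T₂/T₁) with C_V = 5R/2 = 20.79 J mol⁻¹ K⁻¹.
ΔS = 6.7 × 20.79 × ln(653/465) = 47.3 J/K.

ΔS = 47.3 J/K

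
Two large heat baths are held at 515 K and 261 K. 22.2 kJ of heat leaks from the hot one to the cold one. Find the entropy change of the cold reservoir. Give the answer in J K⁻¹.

ΔS_cold = 85.1 J/K

The cold reservoir gains heat Q, so ΔS_cold = +Q/T_C = 22200/261 = 85.1 J/K.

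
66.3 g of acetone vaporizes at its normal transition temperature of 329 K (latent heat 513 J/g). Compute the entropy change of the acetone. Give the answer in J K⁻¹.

Heat absorbed by the substance: Q = mL = 66.3 × 513 = 34011.9 J.
At constant T, ΔS = Q_rev/T = 34011.9 / 329 = 103 J/K.

ΔS = 103 J/K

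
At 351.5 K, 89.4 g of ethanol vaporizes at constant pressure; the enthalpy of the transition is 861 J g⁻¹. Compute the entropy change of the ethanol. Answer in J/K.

Heat absorbed by the substance: Q = mL = 89.4 × 861 = 76973.4 J.
At constant T, ΔS = Q_rev/T = 76973.4 / 351.5 = 219 J/K.

ΔS = 219 J/K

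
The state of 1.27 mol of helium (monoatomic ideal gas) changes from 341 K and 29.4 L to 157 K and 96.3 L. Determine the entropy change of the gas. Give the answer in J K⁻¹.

Entropy is a state function: ΔS = nC_V ln(T₂/T₁) + nR ln(V₂/V₁), with C_V = 3R/2 = 12.47 J mol⁻¹ K⁻¹ for a monoatomic ideal gas.
ΔS = 1.27 × [12.47 × ln(157/341) + 8.314 × ln(96.3/29.4)] = 0.243 J/K.

ΔS = 0.243 J/K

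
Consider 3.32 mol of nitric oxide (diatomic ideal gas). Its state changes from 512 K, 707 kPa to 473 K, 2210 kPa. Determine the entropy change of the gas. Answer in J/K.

ΔS = nC_p ln(T₂/T₁) − nR ln(P₂/P₁), with C_p = 7R/2 = 29.1 J mol⁻¹ K⁻¹ for a diatomic ideal gas.
ΔS = 3.32 × [29.1 × ln(473/512) − 8.314 × ln(2210/707)] = -39.1 J/K.

ΔS = -39.1 J/K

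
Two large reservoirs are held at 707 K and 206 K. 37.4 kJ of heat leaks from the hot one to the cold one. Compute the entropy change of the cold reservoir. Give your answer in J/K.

The cold reservoir gains heat Q, so ΔS_cold = +Q/T_C = 37400/206 = 182 J/K.

ΔS_cold = 182 J/K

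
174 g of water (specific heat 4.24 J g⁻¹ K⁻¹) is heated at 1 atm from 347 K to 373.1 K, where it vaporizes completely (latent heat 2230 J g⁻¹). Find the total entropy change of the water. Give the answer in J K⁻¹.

Warming step: ΔS₁ = m c ln(T_tr/T_i) = 174 × 4.24 × ln(373.1/347) = 53.5 J/K.
Phase change: ΔS₂ = +mL/T_tr = 174 × 2230 / 373.1 = 1040 J/K.
ΔS_total = (53.5) + (1040) = 1090 J/K.

ΔS = 1090 J/K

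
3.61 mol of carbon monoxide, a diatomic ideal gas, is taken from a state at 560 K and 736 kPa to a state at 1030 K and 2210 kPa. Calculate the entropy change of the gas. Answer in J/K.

ΔS = nC_p ln(T₂/T₁) − nR ln(P₂/P₁), with C_p = 7R/2 = 29.1 J mol⁻¹ K⁻¹ for a diatomic ideal gas.
ΔS = 3.61 × [29.1 × ln(1030/560) − 8.314 × ln(2210/736)] = 31 J/K.

ΔS = 31 J/K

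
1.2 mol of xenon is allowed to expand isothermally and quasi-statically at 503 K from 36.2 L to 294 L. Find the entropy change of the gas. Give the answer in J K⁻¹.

ΔS_gas = 20.9 J/K

For an isothermal ideal gas ΔS_gas = nR ln(V₂/V₁) = 1.2 × 8.314 × ln(294/36.2) = 20.9 J/K.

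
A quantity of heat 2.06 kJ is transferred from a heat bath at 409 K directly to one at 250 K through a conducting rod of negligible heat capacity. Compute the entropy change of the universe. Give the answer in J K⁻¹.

ΔS_hot = −Q/T_H = −2060/409 = -5.037 J/K and ΔS_cold = +Q/T_C = 2060/250 = 8.24 J/K.
ΔS_total = -5.037 + 8.24 = 3.2 J/K, positive as the second law requires.

ΔS_total = 3.2 J/K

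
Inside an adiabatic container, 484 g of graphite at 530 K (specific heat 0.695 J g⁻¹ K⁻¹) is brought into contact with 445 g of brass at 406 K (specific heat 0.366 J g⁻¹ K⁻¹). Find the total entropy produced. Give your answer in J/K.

ΔS_total = 3.77 J/K

Energy balance: T_f = (m₁c₁T₁ + m₂c₂T₂)/(m₁c₁ + m₂c₂) = 489.55 K.
ΔS₁ = m₁c₁ ln(T_f/T₁) = 336.38 × ln(489.55/530) = -26.71 J/K.
ΔS₂ = m₂c₂ ln(T_f/T₂) = 162.87 × ln(489.55/406) = 30.48 J/K.
ΔS_total = -26.71 + 30.48 = 3.77 J/K.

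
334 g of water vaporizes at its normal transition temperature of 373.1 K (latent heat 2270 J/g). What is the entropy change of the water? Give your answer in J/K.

Heat absorbed by the substance: Q = mL = 334 × 2270 = 758180 J.
At constant T, ΔS = Q_rev/T = 758180 / 373.1 = 2030 J/K.

ΔS = 2030 J/K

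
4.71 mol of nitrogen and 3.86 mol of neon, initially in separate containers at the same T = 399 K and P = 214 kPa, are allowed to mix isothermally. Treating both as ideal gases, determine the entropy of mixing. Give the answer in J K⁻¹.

Mole fractions: x_A = 4.71/8.57 = 0.55, x_B = 0.45.
ΔS_mix = −R(n_A ln x_A + n_B ln x_B) = −8.314 × (4.71 ln 0.55 + 3.86 ln 0.45) = 49 J/K.

ΔS_mix = 49 J/K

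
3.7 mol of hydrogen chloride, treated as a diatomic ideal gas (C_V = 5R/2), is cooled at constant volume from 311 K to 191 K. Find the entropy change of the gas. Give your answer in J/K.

ΔS = -37.5 J/K

At constant volume, ΔS = nC_V ln(T₂/T₁) with C_V = 5R/2 = 20.79 J mol⁻¹ K⁻¹.
ΔS = 3.7 × 20.79 × ln(191/311) = -37.5 J/K.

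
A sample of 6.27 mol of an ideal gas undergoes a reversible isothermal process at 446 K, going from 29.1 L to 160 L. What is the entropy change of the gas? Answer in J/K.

ΔS_gas = 88.9 J/K

For an isothermal ideal gas ΔS_gas = nR ln(V₂/V₁) = 6.27 × 8.314 × ln(160/29.1) = 88.9 J/K.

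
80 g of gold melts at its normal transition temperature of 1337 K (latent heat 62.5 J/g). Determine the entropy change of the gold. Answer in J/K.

Heat absorbed by the substance: Q = mL = 80 × 62.5 = 5000 J.
At constant T, ΔS = Q_rev/T = 5000 / 1337 = 3.74 J/K.

ΔS = 3.74 J/K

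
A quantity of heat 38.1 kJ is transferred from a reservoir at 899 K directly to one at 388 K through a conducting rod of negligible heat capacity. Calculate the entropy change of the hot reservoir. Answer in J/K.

The hot reservoir loses heat Q, so ΔS_hot = −Q/T_H = −38100/899 = -42.4 J/K.

ΔS_hot = -42.4 J/K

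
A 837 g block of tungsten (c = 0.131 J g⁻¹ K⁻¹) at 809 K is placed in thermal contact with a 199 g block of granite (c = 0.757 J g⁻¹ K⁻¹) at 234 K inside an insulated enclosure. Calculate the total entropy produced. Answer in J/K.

ΔS_total = 48.9 J/K

Energy balance: T_f = (m₁c₁T₁ + m₂c₂T₂)/(m₁c₁ + m₂c₂) = 476.22 K.
ΔS₁ = m₁c₁ ln(T_f/T₁) = 109.647 × ln(476.22/809) = -58.1 J/K.
ΔS₂ = m₂c₂ ln(T_f/T₂) = 150.643 × ln(476.22/234) = 107 J/K.
ΔS_total = -58.1 + 107 = 48.9 J/K.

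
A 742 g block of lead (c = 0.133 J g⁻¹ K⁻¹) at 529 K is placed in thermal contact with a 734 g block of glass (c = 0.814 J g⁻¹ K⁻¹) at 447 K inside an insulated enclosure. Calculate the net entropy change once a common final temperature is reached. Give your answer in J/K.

Energy balance: T_f = (m₁c₁T₁ + m₂c₂T₂)/(m₁c₁ + m₂c₂) = 458.62 K.
ΔS₁ = m₁c₁ ln(T_f/T₁) = 98.686 × ln(458.62/529) = -14.09 J/K.
ΔS₂ = m₂c₂ ln(T_f/T₂) = 597.476 × ln(458.62/447) = 15.34 J/K.
ΔS_total = -14.09 + 15.34 = 1.25 J/K.

ΔS_total = 1.25 J/K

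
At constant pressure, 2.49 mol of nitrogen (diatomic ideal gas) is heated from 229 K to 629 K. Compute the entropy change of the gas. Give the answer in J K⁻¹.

At constant pressure, ΔS = nC_p ln(T₂/T₁) with C_p = 7R/2 = 29.1 J mol⁻¹ K⁻¹.
ΔS = 2.49 × 29.1 × ln(629/229) = 73.2 J/K.

ΔS = 73.2 J/K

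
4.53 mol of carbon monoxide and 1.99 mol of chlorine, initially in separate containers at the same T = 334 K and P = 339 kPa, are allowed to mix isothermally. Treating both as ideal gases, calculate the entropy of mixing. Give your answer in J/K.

ΔS_mix = 33.3 J/K

Mole fractions: x_A = 4.53/6.52 = 0.695, x_B = 0.305.
ΔS_mix = −R(n_A ln x_A + n_B ln x_B) = −8.314 × (4.53 ln 0.695 + 1.99 ln 0.305) = 33.3 J/K.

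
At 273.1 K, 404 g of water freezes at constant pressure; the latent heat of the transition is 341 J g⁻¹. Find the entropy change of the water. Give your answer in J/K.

ΔS = -504 J/K

Heat released by the substance: Q = −mL = −404 × 341 = −137764 J.
At constant T, ΔS = Q_rev/T = −137764 / 273.1 = -504 J/K.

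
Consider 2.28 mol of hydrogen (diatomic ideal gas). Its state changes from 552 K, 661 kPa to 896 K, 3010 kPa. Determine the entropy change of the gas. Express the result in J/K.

ΔS = 3.4 J/K

ΔS = nC_p ln(T₂/T₁) − nR ln(P₂/P₁), with C_p = 7R/2 = 29.1 J mol⁻¹ K⁻¹ for a diatomic ideal gas.
ΔS = 2.28 × [29.1 × ln(896/552) − 8.314 × ln(3010/661)] = 3.4 J/K.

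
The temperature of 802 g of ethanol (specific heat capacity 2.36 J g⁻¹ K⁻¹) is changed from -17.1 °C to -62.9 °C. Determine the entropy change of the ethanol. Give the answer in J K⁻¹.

ΔS = -373 J/K

In kelvin: T₁ = 256.05 K, T₂ = 210.25 K. ΔS = ∫dQ_rev/T = m c ln(T₂/T₁) = 802 × 2.36 × ln(210.25/256.05) = -373 J/K.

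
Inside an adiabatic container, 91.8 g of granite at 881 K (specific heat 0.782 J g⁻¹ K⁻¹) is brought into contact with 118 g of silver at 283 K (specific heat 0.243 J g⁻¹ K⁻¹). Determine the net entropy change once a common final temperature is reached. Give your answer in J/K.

ΔS_total = 10.9 J/K

Energy balance: T_f = (m₁c₁T₁ + m₂c₂T₂)/(m₁c₁ + m₂c₂) = 710.32 K.
ΔS₁ = m₁c₁ ln(T_f/T₁) = 71.7876 × ln(710.32/881) = -15.46 J/K.
ΔS₂ = m₂c₂ ln(T_f/T₂) = 28.674 × ln(710.32/283) = 26.39 J/K.
ΔS_total = -15.46 + 26.39 = 10.9 J/K.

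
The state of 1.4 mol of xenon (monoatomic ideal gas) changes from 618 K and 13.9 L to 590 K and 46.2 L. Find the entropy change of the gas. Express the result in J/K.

Entropy is a state function: ΔS = nC_V ln(T₂/T₁) + nR ln(V₂/V₁), with C_V = 3R/2 = 12.47 J mol⁻¹ K⁻¹ for a monoatomic ideal gas.
ΔS = 1.4 × [12.47 × ln(590/618) + 8.314 × ln(46.2/13.9)] = 13.2 J/K.

ΔS = 13.2 J/K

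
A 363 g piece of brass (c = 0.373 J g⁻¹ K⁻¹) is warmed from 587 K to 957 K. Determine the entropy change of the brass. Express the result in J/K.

ΔS = 66.2 J/K

ΔS = ∫dQ_rev/T = m c ln(T₂/T₁) = 363 × 0.373 × ln(957/587) = 66.2 J/K.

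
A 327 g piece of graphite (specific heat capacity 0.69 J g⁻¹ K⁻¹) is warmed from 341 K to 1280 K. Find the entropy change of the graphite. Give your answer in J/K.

ΔS = 298 J/K

ΔS = ∫dQ_rev/T = m c ln(T₂/T₁) = 327 × 0.69 × ln(1280/341) = 298 J/K.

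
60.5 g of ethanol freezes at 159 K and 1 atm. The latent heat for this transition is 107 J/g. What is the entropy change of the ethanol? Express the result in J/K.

ΔS = -40.7 J/K

Heat released by the substance: Q = −mL = −60.5 × 107 = −6473.5 J.
At constant T, ΔS = Q_rev/T = −6473.5 / 159 = -40.7 J/K.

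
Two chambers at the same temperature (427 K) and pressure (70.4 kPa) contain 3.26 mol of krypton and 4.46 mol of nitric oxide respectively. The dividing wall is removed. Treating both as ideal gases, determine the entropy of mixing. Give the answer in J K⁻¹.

Mole fractions: x_A = 3.26/7.72 = 0.422, x_B = 0.578.
ΔS_mix = −R(n_A ln x_A + n_B ln x_B) = −8.314 × (3.26 ln 0.422 + 4.46 ln 0.578) = 43.7 J/K.

ΔS_mix = 43.7 J/K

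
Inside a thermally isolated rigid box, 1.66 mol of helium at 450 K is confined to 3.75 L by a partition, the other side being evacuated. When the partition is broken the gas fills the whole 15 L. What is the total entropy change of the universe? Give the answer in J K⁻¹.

No heat is exchanged and no work is done, so the ideal-gas temperature stays constant.
Entropy is a state function; using a reversible isothermal path, ΔS_gas = nR ln(V₂/V₁) = 1.66 × 8.314 × ln(15/3.75) = 19.1 J/K.
The insulated surroundings exchange no heat, so ΔS_surr = 0 and ΔS_universe = ΔS_gas.

ΔS_universe = 19.1 J/K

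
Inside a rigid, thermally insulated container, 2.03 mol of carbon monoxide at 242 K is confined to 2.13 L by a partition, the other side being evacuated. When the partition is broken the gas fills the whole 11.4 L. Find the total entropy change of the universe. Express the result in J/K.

No heat is exchanged and no work is done, so the ideal-gas temperature stays constant.
Entropy is a state function; using a reversible isothermal path, ΔS_gas = nR ln(V₂/V₁) = 2.03 × 8.314 × ln(11.4/2.13) = 28.3 J/K.
The insulated surroundings exchange no heat, so ΔS_surr = 0 and ΔS_universe = ΔS_gas.

ΔS_universe = 28.3 J/K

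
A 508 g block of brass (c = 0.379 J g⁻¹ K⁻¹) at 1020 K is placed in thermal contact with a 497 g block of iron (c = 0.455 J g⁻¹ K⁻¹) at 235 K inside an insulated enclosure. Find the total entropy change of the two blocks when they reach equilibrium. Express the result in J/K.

ΔS_total = 107 J/K

Energy balance: T_f = (m₁c₁T₁ + m₂c₂T₂)/(m₁c₁ + m₂c₂) = 596 K.
ΔS₁ = m₁c₁ ln(T_f/T₁) = 192.532 × ln(596/1020) = -103.5 J/K.
ΔS₂ = m₂c₂ ln(T_f/T₂) = 226.135 × ln(596/235) = 210.5 J/K.
ΔS_total = -103.5 + 210.5 = 107 J/K.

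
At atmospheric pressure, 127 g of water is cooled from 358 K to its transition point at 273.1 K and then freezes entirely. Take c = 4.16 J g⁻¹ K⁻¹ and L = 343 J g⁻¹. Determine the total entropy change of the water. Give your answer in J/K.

Cooling step: ΔS₁ = m c ln(T_tr/T_i) = 127 × 4.16 × ln(273.1/358) = -143.01 J/K.
Phase change: ΔS₂ = −mL/T_tr = −127 × 343 / 273.1 = -159.51 J/K.
ΔS_total = (-143.01) + (-159.51) = -303 J/K.

ΔS = -303 J/K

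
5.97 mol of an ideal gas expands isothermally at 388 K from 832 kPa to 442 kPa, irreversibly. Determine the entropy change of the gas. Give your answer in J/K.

ΔS_gas = 31.4 J/K

Entropy is a state function, so ΔS_gas depends only on the end states.
For an isothermal ideal gas ΔS_gas = nR ln(P₁/P₂) = 5.97 × 8.314 × ln(832/442) = 31.4 J/K.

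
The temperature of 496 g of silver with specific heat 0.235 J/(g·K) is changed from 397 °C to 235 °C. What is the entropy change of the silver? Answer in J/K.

In kelvin: T₁ = 670.15 K, T₂ = 508.15 K. ΔS = ∫dQ_rev/T = m c ln(T₂/T₁) = 496 × 0.235 × ln(508.15/670.15) = -32.3 J/K.

ΔS = -32.3 J/K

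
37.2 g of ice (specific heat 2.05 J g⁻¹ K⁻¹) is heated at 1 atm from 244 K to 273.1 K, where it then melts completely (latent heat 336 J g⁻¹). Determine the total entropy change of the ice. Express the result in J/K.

ΔS = 54.4 J/K

Warming step: ΔS₁ = m c ln(T_tr/T_i) = 37.2 × 2.05 × ln(273.1/244) = 8.592 J/K.
Phase change: ΔS₂ = +mL/T_tr = 37.2 × 336 / 273.1 = 45.77 J/K.
ΔS_total = (8.592) + (45.77) = 54.4 J/K.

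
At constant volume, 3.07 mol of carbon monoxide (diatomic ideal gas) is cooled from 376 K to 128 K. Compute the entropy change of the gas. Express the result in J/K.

At constant volume, ΔS = nC_V ln(T₂/T₁) with C_V = 5R/2 = 20.79 J mol⁻¹ K⁻¹.
ΔS = 3.07 × 20.79 × ln(128/376) = -68.8 J/K.

ΔS = -68.8 J/K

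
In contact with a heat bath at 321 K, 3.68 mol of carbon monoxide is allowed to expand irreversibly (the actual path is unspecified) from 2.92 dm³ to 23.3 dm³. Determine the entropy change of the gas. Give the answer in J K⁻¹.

Entropy is a state function, so ΔS_gas depends only on the end states.
For an isothermal ideal gas ΔS_gas = nR ln(V₂/V₁) = 3.68 × 8.314 × ln(23.3/2.92) = 63.5 J/K.

ΔS_gas = 63.5 J/K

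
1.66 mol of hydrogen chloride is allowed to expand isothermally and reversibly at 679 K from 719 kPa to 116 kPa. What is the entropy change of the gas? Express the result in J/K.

ΔS_gas = 25.2 J/K

For an isothermal ideal gas ΔS_gas = nR ln(P₁/P₂) = 1.66 × 8.314 × ln(719/116) = 25.2 J/K.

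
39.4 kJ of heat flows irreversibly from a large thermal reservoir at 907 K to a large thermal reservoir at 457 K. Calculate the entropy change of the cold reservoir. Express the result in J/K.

The cold reservoir gains heat Q, so ΔS_cold = +Q/T_C = 39400/457 = 86.2 J/K.

ΔS_cold = 86.2 J/K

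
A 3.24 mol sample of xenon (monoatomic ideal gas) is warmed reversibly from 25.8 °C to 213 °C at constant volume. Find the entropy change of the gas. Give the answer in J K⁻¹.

In kelvin: T₁ = 298.95 K, T₂ = 486.15 K. At constant volume, ΔS = nC_V ln(T₂/T₁) with C_V = 3R/2 = 12.47 J mol⁻¹ K⁻¹.
ΔS = 3.24 × 12.47 × ln(486.15/298.95) = 19.6 J/K.

ΔS = 19.6 J/K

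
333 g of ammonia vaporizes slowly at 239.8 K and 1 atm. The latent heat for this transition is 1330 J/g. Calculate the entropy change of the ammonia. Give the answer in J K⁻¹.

ΔS = 1850 J/K

Heat absorbed by the substance: Q = mL = 333 × 1330 = 442890 J.
At constant T, ΔS = Q_rev/T = 442890 / 239.8 = 1850 J/K.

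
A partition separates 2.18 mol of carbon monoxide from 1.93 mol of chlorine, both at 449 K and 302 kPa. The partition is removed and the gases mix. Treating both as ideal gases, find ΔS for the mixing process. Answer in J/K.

ΔS_mix = 23.6 J/K

Mole fractions: x_A = 2.18/4.11 = 0.53, x_B = 0.47.
ΔS_mix = −R(n_A ln x_A + n_B ln x_B) = −8.314 × (2.18 ln 0.53 + 1.93 ln 0.47) = 23.6 J/K.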